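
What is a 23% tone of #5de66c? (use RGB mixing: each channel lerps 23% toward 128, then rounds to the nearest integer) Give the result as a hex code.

#65cf71

#5de66c is rgb(93, 230, 108).
Lerp each channel 23% toward 128:
  R: 93 + 0.23×(128−93) = 93 + 8.05 = 101.05 → 101
  G: 230 + 0.23×(128−230) = 230 − 23.46 = 206.54 → 207
  B: 108 + 4.6 = 112.6 → 113
rgb(101, 207, 113) = #65cf71.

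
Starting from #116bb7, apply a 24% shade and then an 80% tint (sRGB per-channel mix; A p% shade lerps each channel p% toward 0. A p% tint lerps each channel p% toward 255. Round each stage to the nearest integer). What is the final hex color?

#cfdce8

#116bb7 is rgb(17, 107, 183).
Lerp each channel 24% toward 0:
  R: 17 + 0.24×(0−17) = 17 − 4.08 = 12.92 → 13
  G: 107 + 0.24×(0−107) = 107 − 25.68 = 81.32 → 81
  B: 183 − 43.92 = 139.08 → 139
After the shade: rgb(13, 81, 139) = #0d518b.
An 80% tint moves each channel 80% toward 255:
  R: 13 + 193.6 = 206.6 → 207
  G: 81 + 139.2 = 220.2 → 220
  B: 139 + 92.8 = 231.8 → 232
rgb(207, 220, 232) = #cfdce8.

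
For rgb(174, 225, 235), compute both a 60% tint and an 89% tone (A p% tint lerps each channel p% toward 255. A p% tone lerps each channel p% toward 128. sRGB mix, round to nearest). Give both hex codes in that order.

#DFF3F7, #858B8C

60% tint:
  R: 174 + 0.6×(255−174) = 174 + 48.6 = 222.6 → 223
  G: 225 + 18 = 243 → 243
  B: 235 + 12 = 247 → 247
  → #DFF3F7
89% tone:
  R: 174 + 0.89×(128−174) = 174 − 40.94 = 133.06 → 133
  G: 225 + 0.89×(128−225) = 225 − 86.33 = 138.67 → 139
  B: 235 − 95.23 = 139.77 → 140
  → #858B8C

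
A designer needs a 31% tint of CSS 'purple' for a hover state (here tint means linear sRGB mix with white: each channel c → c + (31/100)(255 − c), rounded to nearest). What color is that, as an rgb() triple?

rgb(167, 79, 167)

CSS purple is rgb(128, 0, 128).
Per channel, c → c + 0.31(255 − c):
  R: 128 + 0.31×(255−128) = 128 + 39.37 = 167.37 → 167
  G: 0 + 0.31×(255−0) = 0 + 79.05 = 79.05 → 79
  B: 128 + 0.31×(255−128) = 128 + 39.37 = 167.37 → 167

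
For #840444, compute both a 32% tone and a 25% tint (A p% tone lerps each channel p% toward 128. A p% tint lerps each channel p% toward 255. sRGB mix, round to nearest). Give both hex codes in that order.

#840444 is rgb(132, 4, 68).
32% tone:
  R: 132 − 1.28 = 130.72 → 131
  G: 4 + 0.32×(128−4) = 4 + 39.68 = 43.68 → 44
  B: 68 + 19.2 = 87.2 → 87
  → #832c57
25% tint:
  R: 132 + 30.75 = 162.75 → 163
  G: 4 + 62.75 = 66.75 → 67
  B: 68 + 46.75 = 114.75 → 115
  → #a34373

#832c57, #a34373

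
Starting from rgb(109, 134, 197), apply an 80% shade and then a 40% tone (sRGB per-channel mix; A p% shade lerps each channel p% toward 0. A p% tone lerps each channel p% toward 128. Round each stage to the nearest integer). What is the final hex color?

Lerp each channel 80% toward 0:
  R: 109 + 0.8×(0−109) = 109 − 87.2 = 21.8 → 22
  G: 134 − 107.2 = 26.8 → 27
  B: 197 − 157.6 = 39.4 → 39
After the shade: rgb(22, 27, 39) = #161B27.
Per channel, c → c + 0.4(128 − c):
  R: 22 + 0.4×(128−22) = 22 + 42.4 = 64.4 → 64
  G: 27 + 40.4 = 67.4 → 67
  B: 39 + 0.4×(128−39) = 39 + 35.6 = 74.6 → 75
rgb(64, 67, 75) = #40434B.

#40434B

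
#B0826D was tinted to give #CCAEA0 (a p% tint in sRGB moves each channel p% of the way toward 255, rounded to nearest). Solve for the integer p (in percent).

35%

#B0826D is rgb(176, 130, 109); #CCAEA0 is rgb(204, 174, 160).
On the B channel (widest range): 160 ≈ 109 + (p/100)(255 − 109), so p ≈ 100×(160 − 109)/(255 − 109) = 5100/146 = 34.93.
p = 35 reproduces all three channels after rounding.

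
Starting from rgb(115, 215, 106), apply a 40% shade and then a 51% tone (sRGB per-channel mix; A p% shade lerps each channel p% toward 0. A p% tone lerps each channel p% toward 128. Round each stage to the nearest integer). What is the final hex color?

#638061

Lerp each channel 40% toward 0:
  R: 115 − 46 = 69 → 69
  G: 215 − 86 = 129 → 129
  B: 106 + 0.4×(0−106) = 106 − 42.4 = 63.6 → 64
After the shade: rgb(69, 129, 64) = #458140.
A 51% tone moves each channel 51% toward 128:
  R: 69 + 0.51×(128−69) = 69 + 30.09 = 99.09 → 99
  G: 129 − 0.51 = 128.49 → 128
  B: 64 + 0.51×(128−64) = 64 + 32.64 = 96.64 → 97
rgb(99, 128, 97) = #638061.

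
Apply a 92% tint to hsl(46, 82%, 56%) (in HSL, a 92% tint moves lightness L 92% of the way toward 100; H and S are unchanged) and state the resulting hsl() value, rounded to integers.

L moves 92% from 56 toward 100: 56 + 40.48 = 96.48 → 96.
H and S are unchanged.

hsl(46, 82%, 96%)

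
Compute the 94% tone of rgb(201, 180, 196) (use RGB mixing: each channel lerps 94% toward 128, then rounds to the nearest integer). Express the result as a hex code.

A 94% tone moves each channel 94% toward 128:
  R: 201 + 0.94×(128−201) = 201 − 68.62 = 132.38 → 132
  G: 180 + 0.94×(128−180) = 180 − 48.88 = 131.12 → 131
  B: 196 + 0.94×(128−196) = 196 − 63.92 = 132.08 → 132
rgb(132, 131, 132) = #848384.

#848384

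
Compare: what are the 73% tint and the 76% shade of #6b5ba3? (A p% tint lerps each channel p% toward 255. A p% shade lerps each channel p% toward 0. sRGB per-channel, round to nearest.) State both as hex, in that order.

#d7d3e6, #1a1627

#6b5ba3 is rgb(107, 91, 163).
73% tint:
  R: 107 + 108.04 = 215.04 → 215
  G: 91 + 119.72 = 210.72 → 211
  B: 163 + 0.73×(255−163) = 163 + 67.16 = 230.16 → 230
  → #d7d3e6
76% shade:
  R: 107 − 81.32 = 25.68 → 26
  G: 91 + 0.76×(0−91) = 91 − 69.16 = 21.84 → 22
  B: 163 − 123.88 = 39.12 → 39
  → #1a1627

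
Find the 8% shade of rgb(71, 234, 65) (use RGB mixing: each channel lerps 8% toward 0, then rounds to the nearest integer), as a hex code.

An 8% shade moves each channel 8% toward 0:
  R: 71 − 5.68 = 65.32 → 65
  G: 234 − 18.72 = 215.28 → 215
  B: 65 + 0.08×(0−65) = 65 − 5.2 = 59.8 → 60
rgb(65, 215, 60) = #41d73c.

#41d73c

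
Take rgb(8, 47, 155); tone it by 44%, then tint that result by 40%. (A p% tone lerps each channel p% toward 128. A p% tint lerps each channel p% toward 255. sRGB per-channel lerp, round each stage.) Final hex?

#8B98BC

A 44% tone moves each channel 44% toward 128:
  R: 8 + 0.44×(128−8) = 8 + 52.8 = 60.8 → 61
  G: 47 + 0.44×(128−47) = 47 + 35.64 = 82.64 → 83
  B: 155 − 11.88 = 143.12 → 143
After the tone: rgb(61, 83, 143) = #3D538F.
A 40% tint moves each channel 40% toward 255:
  R: 61 + 0.4×(255−61) = 61 + 77.6 = 138.6 → 139
  G: 83 + 68.8 = 151.8 → 152
  B: 143 + 0.4×(255−143) = 143 + 44.8 = 187.8 → 188
rgb(139, 152, 188) = #8B98BC.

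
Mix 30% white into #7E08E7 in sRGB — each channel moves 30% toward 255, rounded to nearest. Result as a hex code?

#A552EE

#7E08E7 is rgb(126, 8, 231).
Lerp each channel 30% toward 255:
  R: 126 + 0.3×(255−126) = 126 + 38.7 = 164.7 → 165
  G: 8 + 0.3×(255−8) = 8 + 74.1 = 82.1 → 82
  B: 231 + 7.2 = 238.2 → 238
rgb(165, 82, 238) = #A552EE.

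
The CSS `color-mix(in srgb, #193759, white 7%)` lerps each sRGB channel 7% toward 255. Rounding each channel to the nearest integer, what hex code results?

#193759 is rgb(25, 55, 89).
A 7% tint moves each channel 7% toward 255:
  R: 25 + 16.1 = 41.1 → 41
  G: 55 + 14 = 69 → 69
  B: 89 + 11.62 = 100.62 → 101
rgb(41, 69, 101) = #294565.

#294565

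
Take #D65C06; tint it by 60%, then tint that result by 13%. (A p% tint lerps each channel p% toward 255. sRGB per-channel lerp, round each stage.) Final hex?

#D65C06 is rgb(214, 92, 6).
A 60% tint moves each channel 60% toward 255:
  R: 214 + 0.6×(255−214) = 214 + 24.6 = 238.6 → 239
  G: 92 + 0.6×(255−92) = 92 + 97.8 = 189.8 → 190
  B: 6 + 0.6×(255−6) = 6 + 149.4 = 155.4 → 155
After the tint: rgb(239, 190, 155) = #EFBE9B.
A 13% tint moves each channel 13% toward 255:
  R: 239 + 0.13×(255−239) = 239 + 2.08 = 241.08 → 241
  G: 190 + 8.45 = 198.45 → 198
  B: 155 + 0.13×(255−155) = 155 + 13 = 168 → 168
rgb(241, 198, 168) = #F1C6A8.

#F1C6A8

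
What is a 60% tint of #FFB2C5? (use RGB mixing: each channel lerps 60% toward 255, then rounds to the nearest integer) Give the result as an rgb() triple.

#FFB2C5 is rgb(255, 178, 197).
Lerp each channel 60% toward 255:
  R: 255 + 0.6×(255−255) = 255 + 0 = 255 → 255
  G: 178 + 0.6×(255−178) = 178 + 46.2 = 224.2 → 224
  B: 197 + 34.8 = 231.8 → 232

rgb(255, 224, 232)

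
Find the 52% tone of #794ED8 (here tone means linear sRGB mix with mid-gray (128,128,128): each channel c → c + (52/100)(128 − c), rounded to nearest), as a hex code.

#7D68AA

#794ED8 is rgb(121, 78, 216).
Lerp each channel 52% toward 128:
  R: 121 + 3.64 = 124.64 → 125
  G: 78 + 26 = 104 → 104
  B: 216 + 0.52×(128−216) = 216 − 45.76 = 170.24 → 170
rgb(125, 104, 170) = #7D68AA.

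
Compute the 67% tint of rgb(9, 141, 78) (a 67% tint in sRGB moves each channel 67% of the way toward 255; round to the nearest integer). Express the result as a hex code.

Lerp each channel 67% toward 255:
  R: 9 + 164.82 = 173.82 → 174
  G: 141 + 0.67×(255−141) = 141 + 76.38 = 217.38 → 217
  B: 78 + 118.59 = 196.59 → 197
rgb(174, 217, 197) = #AED9C5.

#AED9C5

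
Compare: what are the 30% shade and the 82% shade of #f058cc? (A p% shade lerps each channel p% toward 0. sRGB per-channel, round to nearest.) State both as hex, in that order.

#a83e8f, #2b1025

#f058cc is rgb(240, 88, 204).
30% shade:
  R: 240 + 0.3×(0−240) = 240 − 72 = 168 → 168
  G: 88 − 26.4 = 61.6 → 62
  B: 204 − 61.2 = 142.8 → 143
  → #a83e8f
82% shade:
  R: 240 + 0.82×(0−240) = 240 − 196.8 = 43.2 → 43
  G: 88 − 72.16 = 15.84 → 16
  B: 204 + 0.82×(0−204) = 204 − 167.28 = 36.72 → 37
  → #2b1025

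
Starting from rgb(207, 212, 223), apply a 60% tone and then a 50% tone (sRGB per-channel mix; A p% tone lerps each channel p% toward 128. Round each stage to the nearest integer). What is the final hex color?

Lerp each channel 60% toward 128:
  R: 207 − 47.4 = 159.6 → 160
  G: 212 + 0.6×(128−212) = 212 − 50.4 = 161.6 → 162
  B: 223 + 0.6×(128−223) = 223 − 57 = 166 → 166
After the tone: rgb(160, 162, 166) = #a0a2a6.
Lerp each channel 50% toward 128:
  R: 160 − 16 = 144 → 144
  G: 162 + 0.5×(128−162) = 162 − 17 = 145 → 145
  B: 166 + 0.5×(128−166) = 166 − 19 = 147 → 147
rgb(144, 145, 147) = #909193.

#909193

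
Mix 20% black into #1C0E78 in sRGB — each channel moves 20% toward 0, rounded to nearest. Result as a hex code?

#1C0E78 is rgb(28, 14, 120).
A 20% shade moves each channel 20% toward 0:
  R: 28 − 5.6 = 22.4 → 22
  G: 14 + 0.2×(0−14) = 14 − 2.8 = 11.2 → 11
  B: 120 − 24 = 96 → 96
rgb(22, 11, 96) = #160B60.

#160B60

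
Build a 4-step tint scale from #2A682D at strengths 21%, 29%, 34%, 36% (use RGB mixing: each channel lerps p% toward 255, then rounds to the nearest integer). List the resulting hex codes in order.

#578859, #68946A, #729B74, #779E79

#2A682D is rgb(42, 104, 45).
21%: (42 + 44.73 = 86.73→87, 104 + 31.71 = 135.71→136, 45 + 44.1 = 89.1→89) → #578859
29%: (42 + 61.77 = 103.77→104, 104 + 43.79 = 147.79→148, 45 + 60.9 = 105.9→106) → #68946A
34%: (42 + 72.42 = 114.42→114, 104 + 51.34 = 155.34→155, 45 + 71.4 = 116.4→116) → #729B74
36%: (42 + 76.68 = 118.68→119, 104 + 54.36 = 158.36→158, 45 + 75.6 = 120.6→121) → #779E79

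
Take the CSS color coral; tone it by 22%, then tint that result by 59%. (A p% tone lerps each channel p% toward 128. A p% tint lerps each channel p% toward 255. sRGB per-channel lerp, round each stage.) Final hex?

#F4CBBC

CSS coral is rgb(255, 127, 80).
Per channel, c → c + 0.22(128 − c):
  R: 255 + 0.22×(128−255) = 255 − 27.94 = 227.06 → 227
  G: 127 + 0.22×(128−127) = 127 + 0.22 = 127.22 → 127
  B: 80 + 0.22×(128−80) = 80 + 10.56 = 90.56 → 91
After the tone: rgb(227, 127, 91) = #E37F5B.
A 59% tint moves each channel 59% toward 255:
  R: 227 + 0.59×(255−227) = 227 + 16.52 = 243.52 → 244
  G: 127 + 75.52 = 202.52 → 203
  B: 91 + 0.59×(255−91) = 91 + 96.76 = 187.76 → 188
rgb(244, 203, 188) = #F4CBBC.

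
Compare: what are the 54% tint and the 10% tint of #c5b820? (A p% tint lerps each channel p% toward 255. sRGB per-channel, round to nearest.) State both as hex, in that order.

#e4de98, #cbbf36

#c5b820 is rgb(197, 184, 32).
54% tint:
  R: 197 + 0.54×(255−197) = 197 + 31.32 = 228.32 → 228
  G: 184 + 0.54×(255−184) = 184 + 38.34 = 222.34 → 222
  B: 32 + 0.54×(255−32) = 32 + 120.42 = 152.42 → 152
  → #e4de98
10% tint:
  R: 197 + 5.8 = 202.8 → 203
  G: 184 + 0.1×(255−184) = 184 + 7.1 = 191.1 → 191
  B: 32 + 0.1×(255−32) = 32 + 22.3 = 54.3 → 54
  → #cbbf36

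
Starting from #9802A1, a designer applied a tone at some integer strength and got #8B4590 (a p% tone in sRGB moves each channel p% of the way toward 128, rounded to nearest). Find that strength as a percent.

53%

#9802A1 is rgb(152, 2, 161); #8B4590 is rgb(139, 69, 144).
On the G channel (widest range): 69 ≈ 2 + (p/100)(128 − 2), so p ≈ 100×(69 − 2)/(128 − 2) = 6700/126 = 53.17.
p = 53 reproduces all three channels after rounding.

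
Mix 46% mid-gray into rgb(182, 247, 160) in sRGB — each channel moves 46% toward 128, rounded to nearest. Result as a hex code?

#9DC091

Per channel, c → c + 0.46(128 − c):
  R: 182 − 24.84 = 157.16 → 157
  G: 247 + 0.46×(128−247) = 247 − 54.74 = 192.26 → 192
  B: 160 + 0.46×(128−160) = 160 − 14.72 = 145.28 → 145
rgb(157, 192, 145) = #9DC091.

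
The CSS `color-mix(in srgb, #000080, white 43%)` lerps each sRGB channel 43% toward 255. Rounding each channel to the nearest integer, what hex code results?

#000080 is rgb(0, 0, 128).
Per channel, c → c + 0.43(255 − c):
  R: 0 + 0.43×(255−0) = 0 + 109.65 = 109.65 → 110
  G: 0 + 109.65 = 109.65 → 110
  B: 128 + 0.43×(255−128) = 128 + 54.61 = 182.61 → 183
rgb(110, 110, 183) = #6E6EB7.

#6E6EB7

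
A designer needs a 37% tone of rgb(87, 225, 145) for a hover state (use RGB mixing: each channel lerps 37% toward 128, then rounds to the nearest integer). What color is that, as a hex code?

#66bd8b

Per channel, c → c + 0.37(128 − c):
  R: 87 + 0.37×(128−87) = 87 + 15.17 = 102.17 → 102
  G: 225 − 35.89 = 189.11 → 189
  B: 145 + 0.37×(128−145) = 145 − 6.29 = 138.71 → 139
rgb(102, 189, 139) = #66bd8b.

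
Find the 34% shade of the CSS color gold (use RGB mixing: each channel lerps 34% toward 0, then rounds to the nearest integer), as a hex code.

#A88E00

CSS gold is rgb(255, 215, 0).
Lerp each channel 34% toward 0:
  R: 255 − 86.7 = 168.3 → 168
  G: 215 + 0.34×(0−215) = 215 − 73.1 = 141.9 → 142
  B: 0 + 0.34×(0−0) = 0 + 0 = 0 → 0
rgb(168, 142, 0) = #A88E00.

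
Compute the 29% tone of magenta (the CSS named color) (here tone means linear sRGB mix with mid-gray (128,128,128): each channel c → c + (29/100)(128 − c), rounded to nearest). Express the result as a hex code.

CSS magenta is rgb(255, 0, 255).
A 29% tone moves each channel 29% toward 128:
  R: 255 − 36.83 = 218.17 → 218
  G: 0 + 0.29×(128−0) = 0 + 37.12 = 37.12 → 37
  B: 255 − 36.83 = 218.17 → 218
rgb(218, 37, 218) = #DA25DA.

#DA25DA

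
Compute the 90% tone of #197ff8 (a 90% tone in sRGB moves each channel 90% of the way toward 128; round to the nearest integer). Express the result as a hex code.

#197ff8 is rgb(25, 127, 248).
Lerp each channel 90% toward 128:
  R: 25 + 92.7 = 117.7 → 118
  G: 127 + 0.9 = 127.9 → 128
  B: 248 + 0.9×(128−248) = 248 − 108 = 140 → 140
rgb(118, 128, 140) = #76808c.

#76808c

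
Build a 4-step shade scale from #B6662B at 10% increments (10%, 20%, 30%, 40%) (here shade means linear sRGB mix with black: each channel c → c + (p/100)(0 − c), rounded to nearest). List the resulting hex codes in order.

#B6662B is rgb(182, 102, 43).
10%: (182 − 18.2 = 163.8→164, 102 − 10.2 = 91.8→92, 43 − 4.3 = 38.7→39) → #A45C27
20%: (182 − 36.4 = 145.6→146, 102 − 20.4 = 81.6→82, 43 − 8.6 = 34.4→34) → #925222
30%: (182 − 54.6 = 127.4→127, 102 − 30.6 = 71.4→71, 43 − 12.9 = 30.1→30) → #7F471E
40%: (182 − 72.8 = 109.2→109, 102 − 40.8 = 61.2→61, 43 − 17.2 = 25.8→26) → #6D3D1A

#A45C27, #925222, #7F471E, #6D3D1A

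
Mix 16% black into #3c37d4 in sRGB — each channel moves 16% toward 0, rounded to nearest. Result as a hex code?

#3c37d4 is rgb(60, 55, 212).
A 16% shade moves each channel 16% toward 0:
  R: 60 + 0.16×(0−60) = 60 − 9.6 = 50.4 → 50
  G: 55 − 8.8 = 46.2 → 46
  B: 212 − 33.92 = 178.08 → 178
rgb(50, 46, 178) = #322eb2.

#322eb2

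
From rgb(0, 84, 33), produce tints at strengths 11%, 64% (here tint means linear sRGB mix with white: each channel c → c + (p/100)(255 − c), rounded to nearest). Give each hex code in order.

11%: (0 + 28.05 = 28.05→28, 84 + 18.81 = 102.81→103, 33 + 24.42 = 57.42→57) → #1C6739
64%: (0 + 163.2 = 163.2→163, 84 + 109.44 = 193.44→193, 33 + 142.08 = 175.08→175) → #A3C1AF

#1C6739, #A3C1AF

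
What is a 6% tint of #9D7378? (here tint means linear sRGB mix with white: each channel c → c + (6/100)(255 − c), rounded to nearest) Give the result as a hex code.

#A37B80

#9D7378 is rgb(157, 115, 120).
Lerp each channel 6% toward 255:
  R: 157 + 0.06×(255−157) = 157 + 5.88 = 162.88 → 163
  G: 115 + 0.06×(255−115) = 115 + 8.4 = 123.4 → 123
  B: 120 + 8.1 = 128.1 → 128
rgb(163, 123, 128) = #A37B80.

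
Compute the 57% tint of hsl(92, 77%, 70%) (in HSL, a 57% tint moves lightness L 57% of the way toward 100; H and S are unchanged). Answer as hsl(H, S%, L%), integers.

hsl(92, 77%, 87%)

L moves 57% from 70 toward 100: 70 + 17.1 = 87.1 → 87.
H and S are unchanged.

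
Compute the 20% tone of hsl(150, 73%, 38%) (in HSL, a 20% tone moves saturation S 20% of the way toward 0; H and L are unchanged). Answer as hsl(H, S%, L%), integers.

hsl(150, 58%, 38%)

S moves 20% from 73 toward 0: 73 − 14.6 = 58.4 → 58.
H and L are unchanged.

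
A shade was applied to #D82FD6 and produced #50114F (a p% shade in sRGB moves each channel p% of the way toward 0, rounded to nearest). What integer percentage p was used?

63%

#D82FD6 is rgb(216, 47, 214); #50114F is rgb(80, 17, 79).
On the R channel (widest range): 80 ≈ 216 + (p/100)(0 − 216), so p ≈ 100×(80 − 216)/(0 − 216) = -13600/-216 = 62.96.
p = 63 reproduces all three channels after rounding.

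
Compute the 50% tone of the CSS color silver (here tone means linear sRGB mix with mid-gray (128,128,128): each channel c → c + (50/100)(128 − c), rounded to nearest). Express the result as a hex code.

CSS silver is rgb(192, 192, 192).
Lerp each channel 50% toward 128:
  R: 192 + 0.5×(128−192) = 192 − 32 = 160 → 160
  G: 192 + 0.5×(128−192) = 192 − 32 = 160 → 160
  B: 192 − 32 = 160 → 160
rgb(160, 160, 160) = #A0A0A0.

#A0A0A0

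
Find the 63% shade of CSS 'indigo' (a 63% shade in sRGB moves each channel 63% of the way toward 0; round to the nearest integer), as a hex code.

#1C0030

CSS indigo is rgb(75, 0, 130).
Lerp each channel 63% toward 0:
  R: 75 + 0.63×(0−75) = 75 − 47.25 = 27.75 → 28
  G: 0 + 0.63×(0−0) = 0 + 0 = 0 → 0
  B: 130 − 81.9 = 48.1 → 48
rgb(28, 0, 48) = #1C0030.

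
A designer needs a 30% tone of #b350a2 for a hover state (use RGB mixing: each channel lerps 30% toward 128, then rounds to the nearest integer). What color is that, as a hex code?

#a45e98

#b350a2 is rgb(179, 80, 162).
A 30% tone moves each channel 30% toward 128:
  R: 179 − 15.3 = 163.7 → 164
  G: 80 + 14.4 = 94.4 → 94
  B: 162 − 10.2 = 151.8 → 152
rgb(164, 94, 152) = #a45e98.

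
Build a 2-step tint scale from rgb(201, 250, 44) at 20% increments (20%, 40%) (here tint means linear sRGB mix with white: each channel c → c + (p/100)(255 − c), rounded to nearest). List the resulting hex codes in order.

20%: (201 + 10.8 = 211.8→212, 250 + 1 = 251→251, 44 + 42.2 = 86.2→86) → #d4fb56
40%: (201 + 21.6 = 222.6→223, 250 + 2 = 252→252, 44 + 84.4 = 128.4→128) → #dffc80

#d4fb56, #dffc80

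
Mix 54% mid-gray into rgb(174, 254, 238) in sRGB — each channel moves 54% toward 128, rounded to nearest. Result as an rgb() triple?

A 54% tone moves each channel 54% toward 128:
  R: 174 − 24.84 = 149.16 → 149
  G: 254 + 0.54×(128−254) = 254 − 68.04 = 185.96 → 186
  B: 238 − 59.4 = 178.6 → 179

rgb(149, 186, 179)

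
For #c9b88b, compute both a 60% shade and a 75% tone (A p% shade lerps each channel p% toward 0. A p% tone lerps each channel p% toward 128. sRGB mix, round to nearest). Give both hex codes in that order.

#c9b88b is rgb(201, 184, 139).
60% shade:
  R: 201 − 120.6 = 80.4 → 80
  G: 184 − 110.4 = 73.6 → 74
  B: 139 − 83.4 = 55.6 → 56
  → #504a38
75% tone:
  R: 201 + 0.75×(128−201) = 201 − 54.75 = 146.25 → 146
  G: 184 − 42 = 142 → 142
  B: 139 + 0.75×(128−139) = 139 − 8.25 = 130.75 → 131
  → #928e83

#504a38, #928e83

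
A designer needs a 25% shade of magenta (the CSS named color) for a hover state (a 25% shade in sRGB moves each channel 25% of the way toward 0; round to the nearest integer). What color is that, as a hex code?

#BF00BF

CSS magenta is rgb(255, 0, 255).
A 25% shade moves each channel 25% toward 0:
  R: 255 + 0.25×(0−255) = 255 − 63.75 = 191.25 → 191
  G: 0 + 0 = 0 → 0
  B: 255 + 0.25×(0−255) = 255 − 63.75 = 191.25 → 191
rgb(191, 0, 191) = #BF00BF.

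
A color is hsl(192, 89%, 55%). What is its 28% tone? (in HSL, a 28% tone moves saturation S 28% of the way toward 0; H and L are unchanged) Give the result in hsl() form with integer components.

S moves 28% from 89 toward 0: 89 − 24.92 = 64.08 → 64.
H and L are unchanged.

hsl(192, 64%, 55%)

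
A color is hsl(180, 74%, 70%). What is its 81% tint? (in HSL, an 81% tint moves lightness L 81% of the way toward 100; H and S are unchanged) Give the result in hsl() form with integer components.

hsl(180, 74%, 94%)

L moves 81% from 70 toward 100: 70 + 24.3 = 94.3 → 94.
H and S are unchanged.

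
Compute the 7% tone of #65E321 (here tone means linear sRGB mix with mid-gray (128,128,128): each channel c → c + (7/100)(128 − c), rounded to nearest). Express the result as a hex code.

#65E321 is rgb(101, 227, 33).
Per channel, c → c + 0.07(128 − c):
  R: 101 + 0.07×(128−101) = 101 + 1.89 = 102.89 → 103
  G: 227 + 0.07×(128−227) = 227 − 6.93 = 220.07 → 220
  B: 33 + 0.07×(128−33) = 33 + 6.65 = 39.65 → 40
rgb(103, 220, 40) = #67DC28.

#67DC28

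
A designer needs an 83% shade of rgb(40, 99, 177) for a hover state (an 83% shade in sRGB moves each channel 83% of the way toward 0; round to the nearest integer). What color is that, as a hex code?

Per channel, c → c + 0.83(0 − c):
  R: 40 + 0.83×(0−40) = 40 − 33.2 = 6.8 → 7
  G: 99 + 0.83×(0−99) = 99 − 82.17 = 16.83 → 17
  B: 177 − 146.91 = 30.09 → 30
rgb(7, 17, 30) = #07111E.

#07111E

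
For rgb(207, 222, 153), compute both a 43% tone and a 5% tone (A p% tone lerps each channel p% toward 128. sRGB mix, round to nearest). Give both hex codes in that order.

43% tone:
  R: 207 − 33.97 = 173.03 → 173
  G: 222 + 0.43×(128−222) = 222 − 40.42 = 181.58 → 182
  B: 153 + 0.43×(128−153) = 153 − 10.75 = 142.25 → 142
  → #adb68e
5% tone:
  R: 207 + 0.05×(128−207) = 207 − 3.95 = 203.05 → 203
  G: 222 + 0.05×(128−222) = 222 − 4.7 = 217.3 → 217
  B: 153 + 0.05×(128−153) = 153 − 1.25 = 151.75 → 152
  → #cbd998

#adb68e, #cbd998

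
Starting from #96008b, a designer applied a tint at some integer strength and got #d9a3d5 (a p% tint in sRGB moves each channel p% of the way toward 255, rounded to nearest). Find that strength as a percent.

#96008b is rgb(150, 0, 139); #d9a3d5 is rgb(217, 163, 213).
On the G channel (widest range): 163 ≈ 0 + (p/100)(255 − 0), so p ≈ 100×(163 − 0)/(255 − 0) = 16300/255 = 63.92.
p = 64 reproduces all three channels after rounding.

64%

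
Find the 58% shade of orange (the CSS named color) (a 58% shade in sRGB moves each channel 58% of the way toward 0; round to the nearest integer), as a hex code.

#6B4500

CSS orange is rgb(255, 165, 0).
Per channel, c → c + 0.58(0 − c):
  R: 255 − 147.9 = 107.1 → 107
  G: 165 + 0.58×(0−165) = 165 − 95.7 = 69.3 → 69
  B: 0 + 0 = 0 → 0
rgb(107, 69, 0) = #6B4500.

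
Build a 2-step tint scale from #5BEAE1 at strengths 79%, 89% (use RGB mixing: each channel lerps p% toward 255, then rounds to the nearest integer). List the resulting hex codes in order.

#DDFBF9, #EDFDFC

#5BEAE1 is rgb(91, 234, 225).
79%: (91 + 129.56 = 220.56→221, 234 + 16.59 = 250.59→251, 225 + 23.7 = 248.7→249) → #DDFBF9
89%: (91 + 145.96 = 236.96→237, 234 + 18.69 = 252.69→253, 225 + 26.7 = 251.7→252) → #EDFDFC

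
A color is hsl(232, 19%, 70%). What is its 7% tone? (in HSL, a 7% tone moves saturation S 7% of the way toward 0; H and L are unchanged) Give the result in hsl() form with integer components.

hsl(232, 18%, 70%)

S moves 7% from 19 toward 0: 19 − 1.33 = 17.67 → 18.
H and L are unchanged.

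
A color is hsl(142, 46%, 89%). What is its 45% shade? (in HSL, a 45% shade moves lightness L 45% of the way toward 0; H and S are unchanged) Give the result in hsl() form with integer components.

hsl(142, 46%, 49%)

L moves 45% from 89 toward 0: 89 − 40.05 = 48.95 → 49.
H and S are unchanged.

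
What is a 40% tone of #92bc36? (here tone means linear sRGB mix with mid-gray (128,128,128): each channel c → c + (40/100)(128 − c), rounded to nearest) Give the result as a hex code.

#92bc36 is rgb(146, 188, 54).
Per channel, c → c + 0.4(128 − c):
  R: 146 + 0.4×(128−146) = 146 − 7.2 = 138.8 → 139
  G: 188 − 24 = 164 → 164
  B: 54 + 29.6 = 83.6 → 84
rgb(139, 164, 84) = #8ba454.

#8ba454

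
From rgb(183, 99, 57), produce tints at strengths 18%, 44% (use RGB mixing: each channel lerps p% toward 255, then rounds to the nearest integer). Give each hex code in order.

#C47F5D, #D7A890

18%: (183 + 12.96 = 195.96→196, 99 + 28.08 = 127.08→127, 57 + 35.64 = 92.64→93) → #C47F5D
44%: (183 + 31.68 = 214.68→215, 99 + 68.64 = 167.64→168, 57 + 87.12 = 144.12→144) → #D7A890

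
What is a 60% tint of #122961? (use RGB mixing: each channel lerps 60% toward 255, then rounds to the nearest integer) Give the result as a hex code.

#122961 is rgb(18, 41, 97).
Lerp each channel 60% toward 255:
  R: 18 + 0.6×(255−18) = 18 + 142.2 = 160.2 → 160
  G: 41 + 0.6×(255−41) = 41 + 128.4 = 169.4 → 169
  B: 97 + 0.6×(255−97) = 97 + 94.8 = 191.8 → 192
rgb(160, 169, 192) = #a0a9c0.

#a0a9c0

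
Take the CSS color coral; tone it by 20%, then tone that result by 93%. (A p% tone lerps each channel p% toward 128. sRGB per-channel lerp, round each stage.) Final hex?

#87807D

CSS coral is rgb(255, 127, 80).
Lerp each channel 20% toward 128:
  R: 255 + 0.2×(128−255) = 255 − 25.4 = 229.6 → 230
  G: 127 + 0.2×(128−127) = 127 + 0.2 = 127.2 → 127
  B: 80 + 0.2×(128−80) = 80 + 9.6 = 89.6 → 90
After the tone: rgb(230, 127, 90) = #E67F5A.
A 93% tone moves each channel 93% toward 128:
  R: 230 − 94.86 = 135.14 → 135
  G: 127 + 0.93×(128−127) = 127 + 0.93 = 127.93 → 128
  B: 90 + 35.34 = 125.34 → 125
rgb(135, 128, 125) = #87807D.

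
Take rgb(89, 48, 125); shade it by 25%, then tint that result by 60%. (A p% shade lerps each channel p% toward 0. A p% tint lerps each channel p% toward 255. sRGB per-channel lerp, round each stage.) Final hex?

#b4a7bf

Per channel, c → c + 0.25(0 − c):
  R: 89 + 0.25×(0−89) = 89 − 22.25 = 66.75 → 67
  G: 48 − 12 = 36 → 36
  B: 125 + 0.25×(0−125) = 125 − 31.25 = 93.75 → 94
After the shade: rgb(67, 36, 94) = #43245e.
Per channel, c → c + 0.6(255 − c):
  R: 67 + 112.8 = 179.8 → 180
  G: 36 + 0.6×(255−36) = 36 + 131.4 = 167.4 → 167
  B: 94 + 96.6 = 190.6 → 191
rgb(180, 167, 191) = #b4a7bf.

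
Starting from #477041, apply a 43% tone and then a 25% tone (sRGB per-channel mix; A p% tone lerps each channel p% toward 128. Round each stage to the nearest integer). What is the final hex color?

#687965

#477041 is rgb(71, 112, 65).
A 43% tone moves each channel 43% toward 128:
  R: 71 + 0.43×(128−71) = 71 + 24.51 = 95.51 → 96
  G: 112 + 0.43×(128−112) = 112 + 6.88 = 118.88 → 119
  B: 65 + 0.43×(128−65) = 65 + 27.09 = 92.09 → 92
After the tone: rgb(96, 119, 92) = #60775c.
A 25% tone moves each channel 25% toward 128:
  R: 96 + 8 = 104 → 104
  G: 119 + 2.25 = 121.25 → 121
  B: 92 + 0.25×(128−92) = 92 + 9 = 101 → 101
rgb(104, 121, 101) = #687965.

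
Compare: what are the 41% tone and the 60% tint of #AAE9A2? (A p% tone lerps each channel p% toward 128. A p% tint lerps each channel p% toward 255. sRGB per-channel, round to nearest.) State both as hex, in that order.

#AAE9A2 is rgb(170, 233, 162).
41% tone:
  R: 170 − 17.22 = 152.78 → 153
  G: 233 − 43.05 = 189.95 → 190
  B: 162 + 0.41×(128−162) = 162 − 13.94 = 148.06 → 148
  → #99BE94
60% tint:
  R: 170 + 51 = 221 → 221
  G: 233 + 0.6×(255−233) = 233 + 13.2 = 246.2 → 246
  B: 162 + 0.6×(255−162) = 162 + 55.8 = 217.8 → 218
  → #DDF6DA

#99BE94, #DDF6DA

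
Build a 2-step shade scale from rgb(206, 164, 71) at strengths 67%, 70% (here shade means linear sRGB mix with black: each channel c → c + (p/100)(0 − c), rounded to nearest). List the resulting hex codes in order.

#443617, #3E3115

67%: (206 − 138.02 = 67.98→68, 164 − 109.88 = 54.12→54, 71 − 47.57 = 23.43→23) → #443617
70%: (206 − 144.2 = 61.8→62, 164 − 114.8 = 49.2→49, 71 − 49.7 = 21.3→21) → #3E3115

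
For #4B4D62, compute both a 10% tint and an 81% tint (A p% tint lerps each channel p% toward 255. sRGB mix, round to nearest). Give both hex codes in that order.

#5D5F72, #DDDDE1

#4B4D62 is rgb(75, 77, 98).
10% tint:
  R: 75 + 0.1×(255−75) = 75 + 18 = 93 → 93
  G: 77 + 17.8 = 94.8 → 95
  B: 98 + 0.1×(255−98) = 98 + 15.7 = 113.7 → 114
  → #5D5F72
81% tint:
  R: 75 + 145.8 = 220.8 → 221
  G: 77 + 144.18 = 221.18 → 221
  B: 98 + 127.17 = 225.17 → 225
  → #DDDDE1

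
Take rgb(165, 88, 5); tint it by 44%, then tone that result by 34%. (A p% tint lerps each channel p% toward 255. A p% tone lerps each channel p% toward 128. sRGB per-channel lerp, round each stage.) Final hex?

A 44% tint moves each channel 44% toward 255:
  R: 165 + 39.6 = 204.6 → 205
  G: 88 + 0.44×(255−88) = 88 + 73.48 = 161.48 → 161
  B: 5 + 110 = 115 → 115
After the tint: rgb(205, 161, 115) = #cda173.
A 34% tone moves each channel 34% toward 128:
  R: 205 + 0.34×(128−205) = 205 − 26.18 = 178.82 → 179
  G: 161 + 0.34×(128−161) = 161 − 11.22 = 149.78 → 150
  B: 115 + 0.34×(128−115) = 115 + 4.42 = 119.42 → 119
rgb(179, 150, 119) = #b39677.

#b39677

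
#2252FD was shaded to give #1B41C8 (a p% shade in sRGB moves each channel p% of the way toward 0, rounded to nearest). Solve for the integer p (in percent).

#2252FD is rgb(34, 82, 253); #1B41C8 is rgb(27, 65, 200).
On the B channel (widest range): 200 ≈ 253 + (p/100)(0 − 253), so p ≈ 100×(200 − 253)/(0 − 253) = -5300/-253 = 20.95.
p = 21 reproduces all three channels after rounding.

21%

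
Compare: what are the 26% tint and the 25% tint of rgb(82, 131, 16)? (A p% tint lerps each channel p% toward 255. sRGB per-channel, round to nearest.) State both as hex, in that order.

26% tint:
  R: 82 + 0.26×(255−82) = 82 + 44.98 = 126.98 → 127
  G: 131 + 32.24 = 163.24 → 163
  B: 16 + 62.14 = 78.14 → 78
  → #7fa34e
25% tint:
  R: 82 + 43.25 = 125.25 → 125
  G: 131 + 31 = 162 → 162
  B: 16 + 59.75 = 75.75 → 76
  → #7da24c

#7fa34e, #7da24c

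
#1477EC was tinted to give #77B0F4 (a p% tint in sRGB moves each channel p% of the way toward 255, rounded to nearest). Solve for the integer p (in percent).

#1477EC is rgb(20, 119, 236); #77B0F4 is rgb(119, 176, 244).
On the R channel (widest range): 119 ≈ 20 + (p/100)(255 − 20), so p ≈ 100×(119 − 20)/(255 − 20) = 9900/235 = 42.13.
p = 42 reproduces all three channels after rounding.

42%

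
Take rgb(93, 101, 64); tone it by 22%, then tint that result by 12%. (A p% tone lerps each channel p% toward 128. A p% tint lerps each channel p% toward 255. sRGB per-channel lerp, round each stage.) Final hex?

Per channel, c → c + 0.22(128 − c):
  R: 93 + 0.22×(128−93) = 93 + 7.7 = 100.7 → 101
  G: 101 + 5.94 = 106.94 → 107
  B: 64 + 0.22×(128−64) = 64 + 14.08 = 78.08 → 78
After the tone: rgb(101, 107, 78) = #656B4E.
Lerp each channel 12% toward 255:
  R: 101 + 0.12×(255−101) = 101 + 18.48 = 119.48 → 119
  G: 107 + 0.12×(255−107) = 107 + 17.76 = 124.76 → 125
  B: 78 + 21.24 = 99.24 → 99
rgb(119, 125, 99) = #777D63.

#777D63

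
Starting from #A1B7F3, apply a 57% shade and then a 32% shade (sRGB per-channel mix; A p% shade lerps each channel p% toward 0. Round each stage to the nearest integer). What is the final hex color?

#A1B7F3 is rgb(161, 183, 243).
Per channel, c → c + 0.57(0 − c):
  R: 161 + 0.57×(0−161) = 161 − 91.77 = 69.23 → 69
  G: 183 + 0.57×(0−183) = 183 − 104.31 = 78.69 → 79
  B: 243 − 138.51 = 104.49 → 104
After the shade: rgb(69, 79, 104) = #454F68.
A 32% shade moves each channel 32% toward 0:
  R: 69 + 0.32×(0−69) = 69 − 22.08 = 46.92 → 47
  G: 79 + 0.32×(0−79) = 79 − 25.28 = 53.72 → 54
  B: 104 + 0.32×(0−104) = 104 − 33.28 = 70.72 → 71
rgb(47, 54, 71) = #2F3647.

#2F3647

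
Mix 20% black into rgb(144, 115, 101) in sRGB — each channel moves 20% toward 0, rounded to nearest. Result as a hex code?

#735c51

Per channel, c → c + 0.2(0 − c):
  R: 144 − 28.8 = 115.2 → 115
  G: 115 + 0.2×(0−115) = 115 − 23 = 92 → 92
  B: 101 − 20.2 = 80.8 → 81
rgb(115, 92, 81) = #735c51.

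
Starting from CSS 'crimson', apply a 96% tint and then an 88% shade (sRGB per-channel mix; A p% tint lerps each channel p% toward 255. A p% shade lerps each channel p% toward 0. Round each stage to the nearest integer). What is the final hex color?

#1e1e1e

CSS crimson is rgb(220, 20, 60).
Lerp each channel 96% toward 255:
  R: 220 + 33.6 = 253.6 → 254
  G: 20 + 225.6 = 245.6 → 246
  B: 60 + 0.96×(255−60) = 60 + 187.2 = 247.2 → 247
After the tint: rgb(254, 246, 247) = #fef6f7.
Lerp each channel 88% toward 0:
  R: 254 + 0.88×(0−254) = 254 − 223.52 = 30.48 → 30
  G: 246 − 216.48 = 29.52 → 30
  B: 247 + 0.88×(0−247) = 247 − 217.36 = 29.64 → 30
rgb(30, 30, 30) = #1e1e1e.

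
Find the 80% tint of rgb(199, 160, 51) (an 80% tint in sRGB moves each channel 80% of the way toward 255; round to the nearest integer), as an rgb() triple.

An 80% tint moves each channel 80% toward 255:
  R: 199 + 0.8×(255−199) = 199 + 44.8 = 243.8 → 244
  G: 160 + 0.8×(255−160) = 160 + 76 = 236 → 236
  B: 51 + 0.8×(255−51) = 51 + 163.2 = 214.2 → 214

rgb(244, 236, 214)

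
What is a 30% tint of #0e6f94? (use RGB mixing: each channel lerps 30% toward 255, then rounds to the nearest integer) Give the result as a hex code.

#569ab4

#0e6f94 is rgb(14, 111, 148).
Per channel, c → c + 0.3(255 − c):
  R: 14 + 0.3×(255−14) = 14 + 72.3 = 86.3 → 86
  G: 111 + 0.3×(255−111) = 111 + 43.2 = 154.2 → 154
  B: 148 + 0.3×(255−148) = 148 + 32.1 = 180.1 → 180
rgb(86, 154, 180) = #569ab4.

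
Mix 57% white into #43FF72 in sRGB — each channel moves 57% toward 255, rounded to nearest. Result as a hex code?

#AEFFC2

#43FF72 is rgb(67, 255, 114).
A 57% tint moves each channel 57% toward 255:
  R: 67 + 0.57×(255−67) = 67 + 107.16 = 174.16 → 174
  G: 255 + 0.57×(255−255) = 255 + 0 = 255 → 255
  B: 114 + 80.37 = 194.37 → 194
rgb(174, 255, 194) = #AEFFC2.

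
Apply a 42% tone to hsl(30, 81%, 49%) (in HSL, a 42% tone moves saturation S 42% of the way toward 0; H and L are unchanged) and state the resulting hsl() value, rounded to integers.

S moves 42% from 81 toward 0: 81 − 34.02 = 46.98 → 47.
H and L are unchanged.

hsl(30, 47%, 49%)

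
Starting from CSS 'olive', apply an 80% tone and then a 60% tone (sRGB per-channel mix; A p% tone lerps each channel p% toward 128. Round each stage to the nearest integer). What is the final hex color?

#808076

CSS olive is rgb(128, 128, 0).
Per channel, c → c + 0.8(128 − c):
  R: 128 + 0.8×(128−128) = 128 + 0 = 128 → 128
  G: 128 + 0.8×(128−128) = 128 + 0 = 128 → 128
  B: 0 + 0.8×(128−0) = 0 + 102.4 = 102.4 → 102
After the tone: rgb(128, 128, 102) = #808066.
Per channel, c → c + 0.6(128 − c):
  R: 128 + 0.6×(128−128) = 128 + 0 = 128 → 128
  G: 128 + 0.6×(128−128) = 128 + 0 = 128 → 128
  B: 102 + 15.6 = 117.6 → 118
rgb(128, 128, 118) = #808076.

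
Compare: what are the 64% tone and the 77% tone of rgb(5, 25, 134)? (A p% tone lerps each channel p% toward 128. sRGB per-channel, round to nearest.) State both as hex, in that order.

#545b82, #646881

64% tone:
  R: 5 + 0.64×(128−5) = 5 + 78.72 = 83.72 → 84
  G: 25 + 0.64×(128−25) = 25 + 65.92 = 90.92 → 91
  B: 134 + 0.64×(128−134) = 134 − 3.84 = 130.16 → 130
  → #545b82
77% tone:
  R: 5 + 0.77×(128−5) = 5 + 94.71 = 99.71 → 100
  G: 25 + 0.77×(128−25) = 25 + 79.31 = 104.31 → 104
  B: 134 − 4.62 = 129.38 → 129
  → #646881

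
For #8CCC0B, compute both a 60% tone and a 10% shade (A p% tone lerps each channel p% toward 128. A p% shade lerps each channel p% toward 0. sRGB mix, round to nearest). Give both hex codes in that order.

#859E51, #7EB80A

#8CCC0B is rgb(140, 204, 11).
60% tone:
  R: 140 + 0.6×(128−140) = 140 − 7.2 = 132.8 → 133
  G: 204 − 45.6 = 158.4 → 158
  B: 11 + 70.2 = 81.2 → 81
  → #859E51
10% shade:
  R: 140 + 0.1×(0−140) = 140 − 14 = 126 → 126
  G: 204 + 0.1×(0−204) = 204 − 20.4 = 183.6 → 184
  B: 11 − 1.1 = 9.9 → 10
  → #7EB80A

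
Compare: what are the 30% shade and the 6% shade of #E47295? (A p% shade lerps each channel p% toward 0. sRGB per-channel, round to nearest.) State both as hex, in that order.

#E47295 is rgb(228, 114, 149).
30% shade:
  R: 228 − 68.4 = 159.6 → 160
  G: 114 − 34.2 = 79.8 → 80
  B: 149 + 0.3×(0−149) = 149 − 44.7 = 104.3 → 104
  → #A05068
6% shade:
  R: 228 + 0.06×(0−228) = 228 − 13.68 = 214.32 → 214
  G: 114 + 0.06×(0−114) = 114 − 6.84 = 107.16 → 107
  B: 149 − 8.94 = 140.06 → 140
  → #D66B8C

#A05068, #D66B8C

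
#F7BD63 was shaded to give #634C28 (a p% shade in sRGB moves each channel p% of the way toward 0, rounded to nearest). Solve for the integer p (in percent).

#F7BD63 is rgb(247, 189, 99); #634C28 is rgb(99, 76, 40).
On the R channel (widest range): 99 ≈ 247 + (p/100)(0 − 247), so p ≈ 100×(99 − 247)/(0 − 247) = -14800/-247 = 59.92.
p = 60 reproduces all three channels after rounding.

60%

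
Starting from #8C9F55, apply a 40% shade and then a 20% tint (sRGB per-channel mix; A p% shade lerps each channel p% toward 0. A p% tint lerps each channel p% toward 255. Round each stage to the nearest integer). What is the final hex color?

#8C9F55 is rgb(140, 159, 85).
A 40% shade moves each channel 40% toward 0:
  R: 140 + 0.4×(0−140) = 140 − 56 = 84 → 84
  G: 159 − 63.6 = 95.4 → 95
  B: 85 − 34 = 51 → 51
After the shade: rgb(84, 95, 51) = #545F33.
Per channel, c → c + 0.2(255 − c):
  R: 84 + 0.2×(255−84) = 84 + 34.2 = 118.2 → 118
  G: 95 + 0.2×(255−95) = 95 + 32 = 127 → 127
  B: 51 + 0.2×(255−51) = 51 + 40.8 = 91.8 → 92
rgb(118, 127, 92) = #767F5C.

#767F5C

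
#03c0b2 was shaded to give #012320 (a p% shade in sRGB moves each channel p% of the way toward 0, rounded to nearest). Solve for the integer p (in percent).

#03c0b2 is rgb(3, 192, 178); #012320 is rgb(1, 35, 32).
On the G channel (widest range): 35 ≈ 192 + (p/100)(0 − 192), so p ≈ 100×(35 − 192)/(0 − 192) = -15700/-192 = 81.77.
p = 82 reproduces all three channels after rounding.

82%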